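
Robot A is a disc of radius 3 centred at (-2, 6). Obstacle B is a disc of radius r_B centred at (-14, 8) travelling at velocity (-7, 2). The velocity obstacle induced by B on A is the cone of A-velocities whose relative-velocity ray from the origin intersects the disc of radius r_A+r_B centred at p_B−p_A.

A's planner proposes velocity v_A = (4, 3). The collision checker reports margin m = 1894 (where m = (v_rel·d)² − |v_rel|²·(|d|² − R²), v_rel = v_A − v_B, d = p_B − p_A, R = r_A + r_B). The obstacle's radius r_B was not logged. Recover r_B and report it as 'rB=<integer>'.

m = 1894
d = (-12, 2);  v_rel = (11, 1),  |v_rel|² = 122
v_rel×d = (11)·(2) − (1)·(-12) = 34
since m = R²·122 − 34²:  R² = (1156 + 1894) / 122 = 25
R = √25 = 5  ⇒  r_B = 5 − 3 = 2

rB=2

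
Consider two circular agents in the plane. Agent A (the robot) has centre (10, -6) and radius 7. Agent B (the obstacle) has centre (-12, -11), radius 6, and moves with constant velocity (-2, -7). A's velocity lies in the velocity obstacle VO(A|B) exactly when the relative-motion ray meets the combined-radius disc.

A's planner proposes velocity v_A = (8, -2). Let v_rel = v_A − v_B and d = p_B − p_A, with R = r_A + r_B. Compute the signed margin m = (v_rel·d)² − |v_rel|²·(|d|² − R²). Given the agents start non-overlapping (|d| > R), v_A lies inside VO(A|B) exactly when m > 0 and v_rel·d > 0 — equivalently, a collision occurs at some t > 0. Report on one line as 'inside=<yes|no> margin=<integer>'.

d = (-22, -5),  |d|² = 509;  R = 7+6 = 13,  c = 509−13² = 340
v_rel = (10, 5),  |v_rel|² = 125;  v_rel·d = (10)·(-22) + (5)·(-5) = -245
125·t² + 490·t + 340 = 0  ⇒  m = (-245)² − 125·340 = 17525
m = 17525 > 0,  v_rel·d = -245 < 0  ⇒  outside

inside=no margin=17525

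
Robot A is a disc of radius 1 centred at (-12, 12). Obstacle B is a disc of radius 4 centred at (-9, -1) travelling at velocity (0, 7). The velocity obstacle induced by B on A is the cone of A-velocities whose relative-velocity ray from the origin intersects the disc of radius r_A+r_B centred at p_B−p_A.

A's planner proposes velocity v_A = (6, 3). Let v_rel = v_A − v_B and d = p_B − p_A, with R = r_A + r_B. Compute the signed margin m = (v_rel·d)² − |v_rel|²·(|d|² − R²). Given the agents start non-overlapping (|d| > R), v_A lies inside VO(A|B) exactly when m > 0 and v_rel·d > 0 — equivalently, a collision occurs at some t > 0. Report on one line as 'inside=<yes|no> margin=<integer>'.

d = (3, -13),  |d|² = 178;  R = 1+4 = 5,  c = 178−5² = 153
v_rel = (6, -4),  |v_rel|² = 52;  v_rel·d = (6)·(3) + (-4)·(-13) = 70
52·t² − 140·t + 153 = 0  ⇒  m = 70² − 52·153 = -3056
m = -3056 < 0,  v_rel·d = 70 > 0  ⇒  outside

inside=no margin=-3056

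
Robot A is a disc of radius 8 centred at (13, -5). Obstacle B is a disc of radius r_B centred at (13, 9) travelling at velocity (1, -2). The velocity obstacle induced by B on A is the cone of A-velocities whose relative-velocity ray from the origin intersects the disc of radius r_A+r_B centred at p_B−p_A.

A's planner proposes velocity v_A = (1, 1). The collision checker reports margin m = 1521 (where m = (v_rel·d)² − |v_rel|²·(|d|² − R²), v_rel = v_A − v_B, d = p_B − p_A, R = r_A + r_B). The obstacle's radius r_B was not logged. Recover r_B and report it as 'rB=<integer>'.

m = 1521
d = (0, 14);  v_rel = (0, 3),  |v_rel|² = 9
v_rel×d = (0)·(14) − (3)·(0) = 0
since m = R²·9 − 0²:  R² = (0 + 1521) / 9 = 169
R = √169 = 13  ⇒  r_B = 13 − 8 = 5

rB=5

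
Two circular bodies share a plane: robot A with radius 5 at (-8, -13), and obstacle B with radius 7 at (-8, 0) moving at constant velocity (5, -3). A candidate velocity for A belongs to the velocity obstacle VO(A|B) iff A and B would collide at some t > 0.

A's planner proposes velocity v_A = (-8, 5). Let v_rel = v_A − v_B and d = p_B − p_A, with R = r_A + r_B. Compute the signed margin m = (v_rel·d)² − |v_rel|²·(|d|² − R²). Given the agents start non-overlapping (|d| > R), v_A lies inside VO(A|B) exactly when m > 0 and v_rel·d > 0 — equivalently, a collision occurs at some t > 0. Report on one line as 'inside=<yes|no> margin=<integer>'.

d = (0, 13),  |d|² = 169;  R = 5+7 = 12,  c = 169−12² = 25
v_rel = (-13, 8),  |v_rel|² = 233;  v_rel·d = (-13)·(0) + (8)·(13) = 104
233·t² − 208·t + 25 = 0  ⇒  m = 104² − 233·25 = 4991
m = 4991 > 0,  v_rel·d = 104 > 0  ⇒  inside

inside=yes margin=4991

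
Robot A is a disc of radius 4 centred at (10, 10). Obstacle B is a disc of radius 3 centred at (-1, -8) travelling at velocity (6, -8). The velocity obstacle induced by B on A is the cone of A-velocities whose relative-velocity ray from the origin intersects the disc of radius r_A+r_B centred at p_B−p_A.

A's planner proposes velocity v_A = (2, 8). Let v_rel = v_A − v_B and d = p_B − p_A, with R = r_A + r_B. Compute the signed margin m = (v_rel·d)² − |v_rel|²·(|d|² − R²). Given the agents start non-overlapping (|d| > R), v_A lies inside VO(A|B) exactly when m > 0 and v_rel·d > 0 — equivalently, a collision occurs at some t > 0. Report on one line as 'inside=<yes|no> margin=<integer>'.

d = (-11, -18),  |d|² = 445;  R = 4+3 = 7,  c = 445−7² = 396
v_rel = (-4, 16),  |v_rel|² = 272;  v_rel·d = (-4)·(-11) + (16)·(-18) = -244
272·t² + 488·t + 396 = 0  ⇒  m = (-244)² − 272·396 = -48176
m = -48176 < 0,  v_rel·d = -244 < 0  ⇒  outside

inside=no margin=-48176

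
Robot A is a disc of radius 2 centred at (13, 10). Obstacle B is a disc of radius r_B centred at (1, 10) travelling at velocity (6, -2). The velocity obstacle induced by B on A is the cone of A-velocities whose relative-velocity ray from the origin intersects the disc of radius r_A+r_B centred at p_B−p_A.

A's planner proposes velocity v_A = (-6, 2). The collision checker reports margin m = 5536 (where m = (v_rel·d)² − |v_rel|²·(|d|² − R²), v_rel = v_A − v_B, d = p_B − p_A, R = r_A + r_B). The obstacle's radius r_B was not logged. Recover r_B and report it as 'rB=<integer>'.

m = 5536
d = (-12, 0);  v_rel = (-12, 4),  |v_rel|² = 160
v_rel×d = (-12)·(0) − (4)·(-12) = 48
since m = R²·160 − 48²:  R² = (2304 + 5536) / 160 = 49
R = √49 = 7  ⇒  r_B = 7 − 2 = 5

rB=5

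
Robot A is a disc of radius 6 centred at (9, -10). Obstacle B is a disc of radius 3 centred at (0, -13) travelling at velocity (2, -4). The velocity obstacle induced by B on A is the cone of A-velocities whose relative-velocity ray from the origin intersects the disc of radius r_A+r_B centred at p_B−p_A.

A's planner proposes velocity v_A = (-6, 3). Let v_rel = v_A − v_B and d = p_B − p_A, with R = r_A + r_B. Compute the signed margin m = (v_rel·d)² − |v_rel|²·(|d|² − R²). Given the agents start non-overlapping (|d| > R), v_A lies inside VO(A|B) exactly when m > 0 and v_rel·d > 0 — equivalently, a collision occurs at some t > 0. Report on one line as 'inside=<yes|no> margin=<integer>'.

d = (-9, -3),  |d|² = 90;  R = 6+3 = 9,  c = 90−9² = 9
v_rel = (-8, 7),  |v_rel|² = 113;  v_rel·d = (-8)·(-9) + (7)·(-3) = 51
113·t² − 102·t + 9 = 0  ⇒  m = 51² − 113·9 = 1584
m = 1584 > 0,  v_rel·d = 51 > 0  ⇒  inside

inside=yes margin=1584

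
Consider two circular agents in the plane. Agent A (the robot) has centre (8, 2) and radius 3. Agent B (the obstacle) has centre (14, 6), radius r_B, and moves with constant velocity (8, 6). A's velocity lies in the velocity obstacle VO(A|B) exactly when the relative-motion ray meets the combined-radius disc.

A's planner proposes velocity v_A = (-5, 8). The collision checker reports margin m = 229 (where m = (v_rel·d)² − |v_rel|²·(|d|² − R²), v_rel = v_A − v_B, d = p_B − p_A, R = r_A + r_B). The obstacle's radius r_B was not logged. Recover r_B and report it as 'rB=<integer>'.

m = 229
d = (6, 4);  v_rel = (-13, 2),  |v_rel|² = 173
v_rel×d = (-13)·(4) − (2)·(6) = -64
since m = R²·173 − (-64)²:  R² = (4096 + 229) / 173 = 25
R = √25 = 5  ⇒  r_B = 5 − 3 = 2

rB=2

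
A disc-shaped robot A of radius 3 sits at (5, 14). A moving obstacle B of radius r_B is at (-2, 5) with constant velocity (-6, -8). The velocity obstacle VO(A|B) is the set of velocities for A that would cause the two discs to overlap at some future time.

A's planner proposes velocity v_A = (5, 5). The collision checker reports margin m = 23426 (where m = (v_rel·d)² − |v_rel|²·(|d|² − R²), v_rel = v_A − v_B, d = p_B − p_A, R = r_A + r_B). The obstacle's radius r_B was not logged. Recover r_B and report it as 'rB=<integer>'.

m = 23426
d = (-7, -9);  v_rel = (11, 13),  |v_rel|² = 290
v_rel×d = (11)·(-9) − (13)·(-7) = -8
since m = R²·290 − (-8)²:  R² = (64 + 23426) / 290 = 81
R = √81 = 9  ⇒  r_B = 9 − 3 = 6

rB=6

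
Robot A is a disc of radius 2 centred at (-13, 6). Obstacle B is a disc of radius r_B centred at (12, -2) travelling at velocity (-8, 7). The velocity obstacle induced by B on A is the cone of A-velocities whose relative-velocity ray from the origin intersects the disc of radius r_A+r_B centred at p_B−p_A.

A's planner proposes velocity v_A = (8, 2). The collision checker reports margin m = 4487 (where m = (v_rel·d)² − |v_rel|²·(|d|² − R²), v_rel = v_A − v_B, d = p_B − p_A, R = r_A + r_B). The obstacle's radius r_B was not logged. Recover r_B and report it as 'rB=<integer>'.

m = 4487
d = (25, -8);  v_rel = (16, -5),  |v_rel|² = 281
v_rel×d = (16)·(-8) − (-5)·(25) = -3
since m = R²·281 − (-3)²:  R² = (9 + 4487) / 281 = 16
R = √16 = 4  ⇒  r_B = 4 − 2 = 2

rB=2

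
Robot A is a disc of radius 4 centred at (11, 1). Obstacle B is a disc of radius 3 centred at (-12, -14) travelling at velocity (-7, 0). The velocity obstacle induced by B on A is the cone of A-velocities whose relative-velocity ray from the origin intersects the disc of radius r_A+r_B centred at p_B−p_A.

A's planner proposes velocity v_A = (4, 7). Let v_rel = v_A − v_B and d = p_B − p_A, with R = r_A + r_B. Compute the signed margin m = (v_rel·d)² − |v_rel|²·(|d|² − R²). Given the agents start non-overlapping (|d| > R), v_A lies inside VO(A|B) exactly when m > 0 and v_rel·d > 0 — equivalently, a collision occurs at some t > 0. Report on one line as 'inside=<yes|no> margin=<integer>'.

d = (-23, -15),  |d|² = 754;  R = 4+3 = 7,  c = 754−7² = 705
v_rel = (11, 7),  |v_rel|² = 170;  v_rel·d = (11)·(-23) + (7)·(-15) = -358
170·t² + 716·t + 705 = 0  ⇒  m = (-358)² − 170·705 = 8314
m = 8314 > 0,  v_rel·d = -358 < 0  ⇒  outside

inside=no margin=8314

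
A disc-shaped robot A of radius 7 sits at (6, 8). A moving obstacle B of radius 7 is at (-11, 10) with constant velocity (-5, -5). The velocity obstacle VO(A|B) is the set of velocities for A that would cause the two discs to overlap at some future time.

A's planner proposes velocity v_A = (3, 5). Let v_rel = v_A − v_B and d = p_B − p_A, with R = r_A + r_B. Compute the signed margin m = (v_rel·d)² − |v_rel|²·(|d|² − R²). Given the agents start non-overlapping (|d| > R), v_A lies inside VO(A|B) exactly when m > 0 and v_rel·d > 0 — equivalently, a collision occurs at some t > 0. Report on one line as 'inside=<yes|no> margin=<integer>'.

d = (-17, 2),  |d|² = 293;  R = 7+7 = 14,  c = 293−14² = 97
v_rel = (8, 10),  |v_rel|² = 164;  v_rel·d = (8)·(-17) + (10)·(2) = -116
164·t² + 232·t + 97 = 0  ⇒  m = (-116)² − 164·97 = -2452
m = -2452 < 0,  v_rel·d = -116 < 0  ⇒  outside

inside=no margin=-2452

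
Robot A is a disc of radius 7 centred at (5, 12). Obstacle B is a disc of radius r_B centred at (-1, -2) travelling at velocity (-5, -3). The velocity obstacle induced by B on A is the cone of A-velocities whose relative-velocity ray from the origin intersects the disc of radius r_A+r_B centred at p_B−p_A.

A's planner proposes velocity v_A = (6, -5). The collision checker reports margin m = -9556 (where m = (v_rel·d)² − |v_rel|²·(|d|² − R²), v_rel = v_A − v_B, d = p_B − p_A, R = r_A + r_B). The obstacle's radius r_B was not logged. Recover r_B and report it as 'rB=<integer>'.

m = -9556
d = (-6, -14);  v_rel = (11, -2),  |v_rel|² = 125
v_rel×d = (11)·(-14) − (-2)·(-6) = -166
since m = R²·125 − (-166)²:  R² = (27556 + -9556) / 125 = 144
R = √144 = 12  ⇒  r_B = 12 − 7 = 5

rB=5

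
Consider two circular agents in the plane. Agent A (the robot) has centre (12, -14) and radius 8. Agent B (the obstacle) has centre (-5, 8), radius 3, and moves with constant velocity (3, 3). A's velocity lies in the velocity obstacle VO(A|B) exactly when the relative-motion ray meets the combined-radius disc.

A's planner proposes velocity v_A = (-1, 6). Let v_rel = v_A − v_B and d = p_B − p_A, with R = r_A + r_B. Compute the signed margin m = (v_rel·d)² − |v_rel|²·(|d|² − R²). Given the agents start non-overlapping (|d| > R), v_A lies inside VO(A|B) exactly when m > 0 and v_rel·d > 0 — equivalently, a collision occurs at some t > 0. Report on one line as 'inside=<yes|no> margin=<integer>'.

d = (-17, 22),  |d|² = 773;  R = 8+3 = 11,  c = 773−11² = 652
v_rel = (-4, 3),  |v_rel|² = 25;  v_rel·d = (-4)·(-17) + (3)·(22) = 134
25·t² − 268·t + 652 = 0  ⇒  m = 134² − 25·652 = 1656
m = 1656 > 0,  v_rel·d = 134 > 0  ⇒  inside

inside=yes margin=1656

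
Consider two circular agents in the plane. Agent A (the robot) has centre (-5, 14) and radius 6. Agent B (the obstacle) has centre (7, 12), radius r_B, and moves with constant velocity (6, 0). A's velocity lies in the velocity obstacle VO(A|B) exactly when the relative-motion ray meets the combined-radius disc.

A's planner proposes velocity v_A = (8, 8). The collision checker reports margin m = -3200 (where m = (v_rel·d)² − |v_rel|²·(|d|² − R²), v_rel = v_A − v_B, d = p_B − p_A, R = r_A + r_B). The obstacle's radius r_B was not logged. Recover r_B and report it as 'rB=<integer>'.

m = -3200
d = (12, -2);  v_rel = (2, 8),  |v_rel|² = 68
v_rel×d = (2)·(-2) − (8)·(12) = -100
since m = R²·68 − (-100)²:  R² = (10000 + -3200) / 68 = 100
R = √100 = 10  ⇒  r_B = 10 − 6 = 4

rB=4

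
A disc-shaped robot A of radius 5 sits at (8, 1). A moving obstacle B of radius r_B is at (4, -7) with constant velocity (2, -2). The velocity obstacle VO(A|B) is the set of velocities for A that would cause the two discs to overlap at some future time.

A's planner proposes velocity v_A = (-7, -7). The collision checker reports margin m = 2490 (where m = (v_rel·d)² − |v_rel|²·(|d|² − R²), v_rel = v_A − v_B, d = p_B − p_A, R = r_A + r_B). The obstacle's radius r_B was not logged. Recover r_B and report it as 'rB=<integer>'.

m = 2490
d = (-4, -8);  v_rel = (-9, -5),  |v_rel|² = 106
v_rel×d = (-9)·(-8) − (-5)·(-4) = 52
since m = R²·106 − 52²:  R² = (2704 + 2490) / 106 = 49
R = √49 = 7  ⇒  r_B = 7 − 5 = 2

rB=2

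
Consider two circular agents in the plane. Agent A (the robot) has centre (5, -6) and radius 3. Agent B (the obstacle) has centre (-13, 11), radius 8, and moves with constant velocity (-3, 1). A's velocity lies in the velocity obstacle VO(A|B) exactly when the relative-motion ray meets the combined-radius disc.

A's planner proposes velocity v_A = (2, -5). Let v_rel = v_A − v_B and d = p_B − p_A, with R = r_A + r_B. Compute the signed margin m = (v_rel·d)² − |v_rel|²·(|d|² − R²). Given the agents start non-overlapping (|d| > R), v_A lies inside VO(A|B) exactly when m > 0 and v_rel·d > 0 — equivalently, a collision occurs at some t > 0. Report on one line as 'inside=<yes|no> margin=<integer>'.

d = (-18, 17),  |d|² = 613;  R = 3+8 = 11,  c = 613−11² = 492
v_rel = (5, -6),  |v_rel|² = 61;  v_rel·d = (5)·(-18) + (-6)·(17) = -192
61·t² + 384·t + 492 = 0  ⇒  m = (-192)² − 61·492 = 6852
m = 6852 > 0,  v_rel·d = -192 < 0  ⇒  outside

inside=no margin=6852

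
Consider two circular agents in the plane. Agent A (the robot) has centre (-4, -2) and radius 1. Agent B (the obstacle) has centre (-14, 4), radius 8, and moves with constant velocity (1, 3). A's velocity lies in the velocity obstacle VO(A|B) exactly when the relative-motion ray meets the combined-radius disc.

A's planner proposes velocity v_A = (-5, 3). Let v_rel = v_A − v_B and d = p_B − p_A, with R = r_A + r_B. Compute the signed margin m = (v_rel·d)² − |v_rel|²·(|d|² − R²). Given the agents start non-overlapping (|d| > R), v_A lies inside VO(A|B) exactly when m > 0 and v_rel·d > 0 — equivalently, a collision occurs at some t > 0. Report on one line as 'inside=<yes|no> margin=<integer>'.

d = (-10, 6),  |d|² = 136;  R = 1+8 = 9,  c = 136−9² = 55
v_rel = (-6, 0),  |v_rel|² = 36;  v_rel·d = (-6)·(-10) + (0)·(6) = 60
36·t² − 120·t + 55 = 0  ⇒  m = 60² − 36·55 = 1620
m = 1620 > 0,  v_rel·d = 60 > 0  ⇒  inside

inside=yes margin=1620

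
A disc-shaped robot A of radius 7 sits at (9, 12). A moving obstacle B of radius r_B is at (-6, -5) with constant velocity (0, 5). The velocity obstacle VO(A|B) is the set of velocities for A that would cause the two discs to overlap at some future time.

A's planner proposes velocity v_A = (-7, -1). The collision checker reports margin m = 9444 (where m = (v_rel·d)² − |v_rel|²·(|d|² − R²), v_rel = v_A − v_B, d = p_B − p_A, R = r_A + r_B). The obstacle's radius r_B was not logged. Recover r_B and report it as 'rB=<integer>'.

m = 9444
d = (-15, -17);  v_rel = (-7, -6),  |v_rel|² = 85
v_rel×d = (-7)·(-17) − (-6)·(-15) = 29
since m = R²·85 − 29²:  R² = (841 + 9444) / 85 = 121
R = √121 = 11  ⇒  r_B = 11 − 7 = 4

rB=4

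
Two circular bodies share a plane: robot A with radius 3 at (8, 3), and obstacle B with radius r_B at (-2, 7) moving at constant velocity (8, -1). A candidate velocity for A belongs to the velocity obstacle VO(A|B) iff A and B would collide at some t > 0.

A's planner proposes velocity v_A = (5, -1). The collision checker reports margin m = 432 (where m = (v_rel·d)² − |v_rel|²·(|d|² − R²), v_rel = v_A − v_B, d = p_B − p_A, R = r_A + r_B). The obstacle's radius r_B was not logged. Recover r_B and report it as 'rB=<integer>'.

m = 432
d = (-10, 4);  v_rel = (-3, 0),  |v_rel|² = 9
v_rel×d = (-3)·(4) − (0)·(-10) = -12
since m = R²·9 − (-12)²:  R² = (144 + 432) / 9 = 64
R = √64 = 8  ⇒  r_B = 8 − 3 = 5

rB=5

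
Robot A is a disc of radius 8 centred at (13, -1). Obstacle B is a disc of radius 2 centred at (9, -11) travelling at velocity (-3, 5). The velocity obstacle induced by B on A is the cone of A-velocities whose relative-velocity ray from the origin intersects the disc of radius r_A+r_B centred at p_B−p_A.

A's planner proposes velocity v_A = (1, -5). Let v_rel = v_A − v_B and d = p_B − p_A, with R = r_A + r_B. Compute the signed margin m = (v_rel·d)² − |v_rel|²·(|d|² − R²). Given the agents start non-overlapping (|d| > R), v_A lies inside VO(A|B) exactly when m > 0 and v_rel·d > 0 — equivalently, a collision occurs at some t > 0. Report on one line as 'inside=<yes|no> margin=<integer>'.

d = (-4, -10),  |d|² = 116;  R = 8+2 = 10,  c = 116−10² = 16
v_rel = (4, -10),  |v_rel|² = 116;  v_rel·d = (4)·(-4) + (-10)·(-10) = 84
116·t² − 168·t + 16 = 0  ⇒  m = 84² − 116·16 = 5200
m = 5200 > 0,  v_rel·d = 84 > 0  ⇒  inside

inside=yes margin=5200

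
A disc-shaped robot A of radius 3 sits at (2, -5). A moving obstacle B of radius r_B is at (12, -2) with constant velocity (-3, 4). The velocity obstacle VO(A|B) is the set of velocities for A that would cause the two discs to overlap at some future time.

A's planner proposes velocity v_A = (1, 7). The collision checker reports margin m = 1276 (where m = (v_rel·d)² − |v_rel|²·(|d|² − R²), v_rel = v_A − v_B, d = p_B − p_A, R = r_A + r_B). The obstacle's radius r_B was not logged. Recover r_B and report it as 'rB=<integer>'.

m = 1276
d = (10, 3);  v_rel = (4, 3),  |v_rel|² = 25
v_rel×d = (4)·(3) − (3)·(10) = -18
since m = R²·25 − (-18)²:  R² = (324 + 1276) / 25 = 64
R = √64 = 8  ⇒  r_B = 8 − 3 = 5

rB=5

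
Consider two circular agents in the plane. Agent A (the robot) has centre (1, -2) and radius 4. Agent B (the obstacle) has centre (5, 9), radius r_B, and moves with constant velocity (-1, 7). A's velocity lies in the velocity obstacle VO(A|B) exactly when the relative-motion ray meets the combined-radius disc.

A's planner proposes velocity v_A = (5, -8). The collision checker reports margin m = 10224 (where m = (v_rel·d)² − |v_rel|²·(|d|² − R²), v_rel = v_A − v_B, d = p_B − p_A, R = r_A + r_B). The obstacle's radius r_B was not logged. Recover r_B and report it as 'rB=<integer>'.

m = 10224
d = (4, 11);  v_rel = (6, -15),  |v_rel|² = 261
v_rel×d = (6)·(11) − (-15)·(4) = 126
since m = R²·261 − 126²:  R² = (15876 + 10224) / 261 = 100
R = √100 = 10  ⇒  r_B = 10 − 4 = 6

rB=6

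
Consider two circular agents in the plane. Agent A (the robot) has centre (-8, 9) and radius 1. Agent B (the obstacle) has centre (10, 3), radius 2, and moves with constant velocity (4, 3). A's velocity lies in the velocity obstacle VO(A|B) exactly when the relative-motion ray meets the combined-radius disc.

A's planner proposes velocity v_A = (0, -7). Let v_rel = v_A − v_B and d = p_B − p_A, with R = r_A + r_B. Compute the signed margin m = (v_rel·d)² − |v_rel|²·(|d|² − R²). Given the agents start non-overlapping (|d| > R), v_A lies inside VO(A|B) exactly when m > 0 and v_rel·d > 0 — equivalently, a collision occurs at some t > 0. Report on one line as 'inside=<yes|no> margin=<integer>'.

d = (18, -6),  |d|² = 360;  R = 1+2 = 3,  c = 360−3² = 351
v_rel = (-4, -10),  |v_rel|² = 116;  v_rel·d = (-4)·(18) + (-10)·(-6) = -12
116·t² + 24·t + 351 = 0  ⇒  m = (-12)² − 116·351 = -40572
m = -40572 < 0,  v_rel·d = -12 < 0  ⇒  outside

inside=no margin=-40572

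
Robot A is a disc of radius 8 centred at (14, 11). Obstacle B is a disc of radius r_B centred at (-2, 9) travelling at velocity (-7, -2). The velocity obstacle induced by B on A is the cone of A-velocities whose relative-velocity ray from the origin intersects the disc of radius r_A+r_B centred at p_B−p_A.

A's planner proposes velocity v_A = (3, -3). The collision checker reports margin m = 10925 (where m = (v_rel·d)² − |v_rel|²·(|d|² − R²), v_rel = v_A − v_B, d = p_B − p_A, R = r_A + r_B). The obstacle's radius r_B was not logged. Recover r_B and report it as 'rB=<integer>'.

m = 10925
d = (-16, -2);  v_rel = (10, -1),  |v_rel|² = 101
v_rel×d = (10)·(-2) − (-1)·(-16) = -36
since m = R²·101 − (-36)²:  R² = (1296 + 10925) / 101 = 121
R = √121 = 11  ⇒  r_B = 11 − 8 = 3

rB=3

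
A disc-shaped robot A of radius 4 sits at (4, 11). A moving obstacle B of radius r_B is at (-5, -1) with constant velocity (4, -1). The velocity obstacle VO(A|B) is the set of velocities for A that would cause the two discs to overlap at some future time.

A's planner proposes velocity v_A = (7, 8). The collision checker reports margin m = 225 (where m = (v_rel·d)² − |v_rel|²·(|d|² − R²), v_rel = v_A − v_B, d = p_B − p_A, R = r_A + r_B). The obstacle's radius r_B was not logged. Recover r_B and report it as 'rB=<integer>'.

m = 225
d = (-9, -12);  v_rel = (3, 9),  |v_rel|² = 90
v_rel×d = (3)·(-12) − (9)·(-9) = 45
since m = R²·90 − 45²:  R² = (2025 + 225) / 90 = 25
R = √25 = 5  ⇒  r_B = 5 − 4 = 1

rB=1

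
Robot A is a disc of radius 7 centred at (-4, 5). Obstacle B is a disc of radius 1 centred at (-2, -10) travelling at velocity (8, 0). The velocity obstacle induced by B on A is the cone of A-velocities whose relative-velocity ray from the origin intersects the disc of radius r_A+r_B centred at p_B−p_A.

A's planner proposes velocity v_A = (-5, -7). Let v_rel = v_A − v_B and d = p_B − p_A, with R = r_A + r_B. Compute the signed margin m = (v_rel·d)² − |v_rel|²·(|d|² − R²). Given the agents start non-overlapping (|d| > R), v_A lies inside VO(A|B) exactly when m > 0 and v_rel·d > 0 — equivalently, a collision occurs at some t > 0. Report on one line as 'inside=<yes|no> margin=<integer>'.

d = (2, -15),  |d|² = 229;  R = 7+1 = 8,  c = 229−8² = 165
v_rel = (-13, -7),  |v_rel|² = 218;  v_rel·d = (-13)·(2) + (-7)·(-15) = 79
218·t² − 158·t + 165 = 0  ⇒  m = 79² − 218·165 = -29729
m = -29729 < 0,  v_rel·d = 79 > 0  ⇒  outside

inside=no margin=-29729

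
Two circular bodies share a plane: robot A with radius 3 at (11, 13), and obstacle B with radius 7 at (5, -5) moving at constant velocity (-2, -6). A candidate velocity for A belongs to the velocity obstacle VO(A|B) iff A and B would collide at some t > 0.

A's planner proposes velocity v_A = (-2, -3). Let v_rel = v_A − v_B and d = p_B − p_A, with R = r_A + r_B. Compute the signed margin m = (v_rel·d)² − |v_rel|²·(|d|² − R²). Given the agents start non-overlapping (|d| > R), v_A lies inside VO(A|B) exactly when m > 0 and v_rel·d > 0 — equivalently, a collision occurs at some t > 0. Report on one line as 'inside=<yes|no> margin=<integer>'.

d = (-6, -18),  |d|² = 360;  R = 3+7 = 10,  c = 360−10² = 260
v_rel = (0, 3),  |v_rel|² = 9;  v_rel·d = (0)·(-6) + (3)·(-18) = -54
9·t² + 108·t + 260 = 0  ⇒  m = (-54)² − 9·260 = 576
m = 576 > 0,  v_rel·d = -54 < 0  ⇒  outside

inside=no margin=576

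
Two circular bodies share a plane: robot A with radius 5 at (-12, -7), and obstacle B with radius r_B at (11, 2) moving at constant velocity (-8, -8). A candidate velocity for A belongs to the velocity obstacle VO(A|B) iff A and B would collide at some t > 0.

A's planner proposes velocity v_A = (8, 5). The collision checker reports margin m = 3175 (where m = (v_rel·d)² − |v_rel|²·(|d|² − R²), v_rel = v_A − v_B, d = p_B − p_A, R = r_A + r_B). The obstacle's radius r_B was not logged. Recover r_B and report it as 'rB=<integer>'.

m = 3175
d = (23, 9);  v_rel = (16, 13),  |v_rel|² = 425
v_rel×d = (16)·(9) − (13)·(23) = -155
since m = R²·425 − (-155)²:  R² = (24025 + 3175) / 425 = 64
R = √64 = 8  ⇒  r_B = 8 − 5 = 3

rB=3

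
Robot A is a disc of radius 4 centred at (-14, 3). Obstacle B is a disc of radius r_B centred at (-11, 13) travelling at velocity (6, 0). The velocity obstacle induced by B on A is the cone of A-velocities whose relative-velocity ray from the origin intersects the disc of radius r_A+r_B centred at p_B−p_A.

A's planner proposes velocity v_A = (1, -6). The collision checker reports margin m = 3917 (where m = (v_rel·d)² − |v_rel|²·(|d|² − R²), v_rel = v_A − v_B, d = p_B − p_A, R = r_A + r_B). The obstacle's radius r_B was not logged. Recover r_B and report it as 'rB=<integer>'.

m = 3917
d = (3, 10);  v_rel = (-5, -6),  |v_rel|² = 61
v_rel×d = (-5)·(10) − (-6)·(3) = -32
since m = R²·61 − (-32)²:  R² = (1024 + 3917) / 61 = 81
R = √81 = 9  ⇒  r_B = 9 − 4 = 5

rB=5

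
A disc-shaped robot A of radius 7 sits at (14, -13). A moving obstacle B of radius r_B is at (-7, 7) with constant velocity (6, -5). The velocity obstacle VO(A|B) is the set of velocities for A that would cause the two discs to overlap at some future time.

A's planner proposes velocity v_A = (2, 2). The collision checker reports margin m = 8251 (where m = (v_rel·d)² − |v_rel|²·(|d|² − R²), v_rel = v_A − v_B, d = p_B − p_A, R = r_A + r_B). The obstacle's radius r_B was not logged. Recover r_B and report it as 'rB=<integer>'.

m = 8251
d = (-21, 20);  v_rel = (-4, 7),  |v_rel|² = 65
v_rel×d = (-4)·(20) − (7)·(-21) = 67
since m = R²·65 − 67²:  R² = (4489 + 8251) / 65 = 196
R = √196 = 14  ⇒  r_B = 14 − 7 = 7

rB=7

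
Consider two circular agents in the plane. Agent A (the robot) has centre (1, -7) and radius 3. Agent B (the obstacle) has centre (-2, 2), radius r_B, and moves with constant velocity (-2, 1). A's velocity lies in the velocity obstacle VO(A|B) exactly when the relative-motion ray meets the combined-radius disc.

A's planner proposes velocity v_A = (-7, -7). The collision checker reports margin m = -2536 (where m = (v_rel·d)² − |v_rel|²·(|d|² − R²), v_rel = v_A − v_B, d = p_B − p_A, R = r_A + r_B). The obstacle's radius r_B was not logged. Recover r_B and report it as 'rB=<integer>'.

m = -2536
d = (-3, 9);  v_rel = (-5, -8),  |v_rel|² = 89
v_rel×d = (-5)·(9) − (-8)·(-3) = -69
since m = R²·89 − (-69)²:  R² = (4761 + -2536) / 89 = 25
R = √25 = 5  ⇒  r_B = 5 − 3 = 2

rB=2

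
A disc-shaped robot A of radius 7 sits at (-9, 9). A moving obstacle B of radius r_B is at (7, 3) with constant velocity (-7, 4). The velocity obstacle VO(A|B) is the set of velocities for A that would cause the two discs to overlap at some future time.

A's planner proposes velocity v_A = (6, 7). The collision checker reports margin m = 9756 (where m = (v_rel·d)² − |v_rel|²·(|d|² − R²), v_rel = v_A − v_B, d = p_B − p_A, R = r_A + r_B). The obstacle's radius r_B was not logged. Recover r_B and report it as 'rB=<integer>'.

m = 9756
d = (16, -6);  v_rel = (13, 3),  |v_rel|² = 178
v_rel×d = (13)·(-6) − (3)·(16) = -126
since m = R²·178 − (-126)²:  R² = (15876 + 9756) / 178 = 144
R = √144 = 12  ⇒  r_B = 12 − 7 = 5

rB=5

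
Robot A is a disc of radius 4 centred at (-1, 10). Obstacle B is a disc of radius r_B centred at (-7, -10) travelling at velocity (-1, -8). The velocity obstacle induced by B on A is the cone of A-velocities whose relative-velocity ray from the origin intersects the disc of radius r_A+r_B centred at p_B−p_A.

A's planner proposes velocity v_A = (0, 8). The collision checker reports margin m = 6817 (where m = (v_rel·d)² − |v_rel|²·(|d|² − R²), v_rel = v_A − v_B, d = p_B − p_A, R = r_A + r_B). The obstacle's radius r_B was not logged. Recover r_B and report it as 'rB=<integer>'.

m = 6817
d = (-6, -20);  v_rel = (1, 16),  |v_rel|² = 257
v_rel×d = (1)·(-20) − (16)·(-6) = 76
since m = R²·257 − 76²:  R² = (5776 + 6817) / 257 = 49
R = √49 = 7  ⇒  r_B = 7 − 4 = 3

rB=3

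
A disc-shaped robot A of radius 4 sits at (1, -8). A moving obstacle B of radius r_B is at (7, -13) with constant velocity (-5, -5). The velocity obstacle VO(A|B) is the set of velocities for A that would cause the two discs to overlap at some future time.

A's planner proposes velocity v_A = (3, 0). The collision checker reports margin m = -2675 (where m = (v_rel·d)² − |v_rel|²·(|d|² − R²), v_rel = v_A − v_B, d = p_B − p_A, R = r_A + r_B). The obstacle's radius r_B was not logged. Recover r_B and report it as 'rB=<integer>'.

m = -2675
d = (6, -5);  v_rel = (8, 5),  |v_rel|² = 89
v_rel×d = (8)·(-5) − (5)·(6) = -70
since m = R²·89 − (-70)²:  R² = (4900 + -2675) / 89 = 25
R = √25 = 5  ⇒  r_B = 5 − 4 = 1

rB=1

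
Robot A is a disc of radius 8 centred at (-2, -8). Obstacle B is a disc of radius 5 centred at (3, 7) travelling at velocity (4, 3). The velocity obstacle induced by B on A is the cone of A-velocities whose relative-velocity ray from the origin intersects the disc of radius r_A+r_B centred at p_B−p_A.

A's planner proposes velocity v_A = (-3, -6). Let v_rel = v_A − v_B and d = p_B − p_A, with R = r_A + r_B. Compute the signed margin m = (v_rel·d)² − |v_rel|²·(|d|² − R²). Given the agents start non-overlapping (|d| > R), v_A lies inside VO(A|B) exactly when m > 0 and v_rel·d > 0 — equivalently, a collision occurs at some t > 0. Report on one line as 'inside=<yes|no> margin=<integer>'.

d = (5, 15),  |d|² = 250;  R = 8+5 = 13,  c = 250−13² = 81
v_rel = (-7, -9),  |v_rel|² = 130;  v_rel·d = (-7)·(5) + (-9)·(15) = -170
130·t² + 340·t + 81 = 0  ⇒  m = (-170)² − 130·81 = 18370
m = 18370 > 0,  v_rel·d = -170 < 0  ⇒  outside

inside=no margin=18370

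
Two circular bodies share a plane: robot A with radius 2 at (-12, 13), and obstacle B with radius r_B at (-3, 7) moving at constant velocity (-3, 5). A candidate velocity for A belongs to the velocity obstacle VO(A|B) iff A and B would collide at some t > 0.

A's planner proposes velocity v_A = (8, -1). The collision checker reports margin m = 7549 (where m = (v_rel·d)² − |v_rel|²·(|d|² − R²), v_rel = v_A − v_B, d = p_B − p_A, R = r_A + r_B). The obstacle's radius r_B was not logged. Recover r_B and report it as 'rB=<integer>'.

m = 7549
d = (9, -6);  v_rel = (11, -6),  |v_rel|² = 157
v_rel×d = (11)·(-6) − (-6)·(9) = -12
since m = R²·157 − (-12)²:  R² = (144 + 7549) / 157 = 49
R = √49 = 7  ⇒  r_B = 7 − 2 = 5

rB=5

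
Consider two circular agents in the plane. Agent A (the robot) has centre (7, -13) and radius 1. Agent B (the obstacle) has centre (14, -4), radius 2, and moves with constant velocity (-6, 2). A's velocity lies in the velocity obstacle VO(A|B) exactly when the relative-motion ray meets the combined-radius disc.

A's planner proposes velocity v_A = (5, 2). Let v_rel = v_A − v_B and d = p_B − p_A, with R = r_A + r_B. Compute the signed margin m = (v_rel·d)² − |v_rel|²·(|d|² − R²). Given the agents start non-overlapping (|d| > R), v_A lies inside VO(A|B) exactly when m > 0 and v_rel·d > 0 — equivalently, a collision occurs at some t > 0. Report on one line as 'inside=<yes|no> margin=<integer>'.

d = (7, 9),  |d|² = 130;  R = 1+2 = 3,  c = 130−3² = 121
v_rel = (11, 0),  |v_rel|² = 121;  v_rel·d = (11)·(7) + (0)·(9) = 77
121·t² − 154·t + 121 = 0  ⇒  m = 77² − 121·121 = -8712
m = -8712 < 0,  v_rel·d = 77 > 0  ⇒  outside

inside=no margin=-8712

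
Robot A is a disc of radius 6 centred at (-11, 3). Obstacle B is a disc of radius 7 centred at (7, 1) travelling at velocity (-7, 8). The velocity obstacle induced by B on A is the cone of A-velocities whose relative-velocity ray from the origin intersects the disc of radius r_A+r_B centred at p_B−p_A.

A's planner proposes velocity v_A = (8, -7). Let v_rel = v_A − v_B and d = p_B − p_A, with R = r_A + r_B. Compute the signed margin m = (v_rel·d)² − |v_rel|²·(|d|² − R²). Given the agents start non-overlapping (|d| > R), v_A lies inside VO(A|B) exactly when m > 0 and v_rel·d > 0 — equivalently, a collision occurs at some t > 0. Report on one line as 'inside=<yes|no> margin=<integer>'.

d = (18, -2),  |d|² = 328;  R = 6+7 = 13,  c = 328−13² = 159
v_rel = (15, -15),  |v_rel|² = 450;  v_rel·d = (15)·(18) + (-15)·(-2) = 300
450·t² − 600·t + 159 = 0  ⇒  m = 300² − 450·159 = 18450
m = 18450 > 0,  v_rel·d = 300 > 0  ⇒  inside

inside=yes margin=18450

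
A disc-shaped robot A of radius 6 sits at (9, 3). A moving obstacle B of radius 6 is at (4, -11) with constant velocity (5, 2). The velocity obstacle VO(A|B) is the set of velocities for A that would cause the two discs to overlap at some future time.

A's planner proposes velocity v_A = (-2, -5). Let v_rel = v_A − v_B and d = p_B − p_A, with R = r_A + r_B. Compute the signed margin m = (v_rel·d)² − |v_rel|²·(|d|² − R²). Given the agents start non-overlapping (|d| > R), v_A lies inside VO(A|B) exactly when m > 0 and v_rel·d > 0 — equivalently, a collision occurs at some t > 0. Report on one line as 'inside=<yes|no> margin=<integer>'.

d = (-5, -14),  |d|² = 221;  R = 6+6 = 12,  c = 221−12² = 77
v_rel = (-7, -7),  |v_rel|² = 98;  v_rel·d = (-7)·(-5) + (-7)·(-14) = 133
98·t² − 266·t + 77 = 0  ⇒  m = 133² − 98·77 = 10143
m = 10143 > 0,  v_rel·d = 133 > 0  ⇒  inside

inside=yes margin=10143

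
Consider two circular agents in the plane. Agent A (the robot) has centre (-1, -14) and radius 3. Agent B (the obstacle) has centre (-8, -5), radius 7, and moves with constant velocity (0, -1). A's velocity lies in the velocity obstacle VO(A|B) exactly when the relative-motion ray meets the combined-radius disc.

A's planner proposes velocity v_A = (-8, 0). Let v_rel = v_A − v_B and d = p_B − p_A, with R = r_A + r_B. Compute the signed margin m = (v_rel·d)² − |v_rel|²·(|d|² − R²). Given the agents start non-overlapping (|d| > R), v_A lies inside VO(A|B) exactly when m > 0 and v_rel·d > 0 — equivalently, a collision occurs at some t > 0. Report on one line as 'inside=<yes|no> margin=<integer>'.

d = (-7, 9),  |d|² = 130;  R = 3+7 = 10,  c = 130−10² = 30
v_rel = (-8, 1),  |v_rel|² = 65;  v_rel·d = (-8)·(-7) + (1)·(9) = 65
65·t² − 130·t + 30 = 0  ⇒  m = 65² − 65·30 = 2275
m = 2275 > 0,  v_rel·d = 65 > 0  ⇒  inside

inside=yes margin=2275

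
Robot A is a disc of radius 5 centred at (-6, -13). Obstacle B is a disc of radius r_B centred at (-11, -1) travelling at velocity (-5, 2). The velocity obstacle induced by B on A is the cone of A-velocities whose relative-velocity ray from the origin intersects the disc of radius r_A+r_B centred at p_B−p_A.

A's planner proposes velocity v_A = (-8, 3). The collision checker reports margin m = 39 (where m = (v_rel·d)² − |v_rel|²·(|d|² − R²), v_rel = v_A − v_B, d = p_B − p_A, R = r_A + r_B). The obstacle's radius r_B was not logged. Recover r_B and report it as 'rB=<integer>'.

m = 39
d = (-5, 12);  v_rel = (-3, 1),  |v_rel|² = 10
v_rel×d = (-3)·(12) − (1)·(-5) = -31
since m = R²·10 − (-31)²:  R² = (961 + 39) / 10 = 100
R = √100 = 10  ⇒  r_B = 10 − 5 = 5

rB=5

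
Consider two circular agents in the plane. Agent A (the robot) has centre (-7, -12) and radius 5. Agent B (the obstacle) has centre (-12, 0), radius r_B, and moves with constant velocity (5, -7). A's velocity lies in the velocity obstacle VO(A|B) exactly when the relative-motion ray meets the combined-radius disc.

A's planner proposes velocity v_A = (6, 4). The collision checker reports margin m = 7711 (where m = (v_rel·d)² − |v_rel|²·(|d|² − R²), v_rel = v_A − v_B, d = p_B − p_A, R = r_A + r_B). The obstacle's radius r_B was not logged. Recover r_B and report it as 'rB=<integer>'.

m = 7711
d = (-5, 12);  v_rel = (1, 11),  |v_rel|² = 122
v_rel×d = (1)·(12) − (11)·(-5) = 67
since m = R²·122 − 67²:  R² = (4489 + 7711) / 122 = 100
R = √100 = 10  ⇒  r_B = 10 − 5 = 5

rB=5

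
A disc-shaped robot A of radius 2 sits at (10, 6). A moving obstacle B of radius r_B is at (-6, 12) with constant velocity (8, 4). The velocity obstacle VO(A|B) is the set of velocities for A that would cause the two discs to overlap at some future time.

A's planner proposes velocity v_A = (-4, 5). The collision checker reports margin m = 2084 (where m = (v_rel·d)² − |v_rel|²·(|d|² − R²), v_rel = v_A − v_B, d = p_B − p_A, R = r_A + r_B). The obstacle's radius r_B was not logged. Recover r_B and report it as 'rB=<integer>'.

m = 2084
d = (-16, 6);  v_rel = (-12, 1),  |v_rel|² = 145
v_rel×d = (-12)·(6) − (1)·(-16) = -56
since m = R²·145 − (-56)²:  R² = (3136 + 2084) / 145 = 36
R = √36 = 6  ⇒  r_B = 6 − 2 = 4

rB=4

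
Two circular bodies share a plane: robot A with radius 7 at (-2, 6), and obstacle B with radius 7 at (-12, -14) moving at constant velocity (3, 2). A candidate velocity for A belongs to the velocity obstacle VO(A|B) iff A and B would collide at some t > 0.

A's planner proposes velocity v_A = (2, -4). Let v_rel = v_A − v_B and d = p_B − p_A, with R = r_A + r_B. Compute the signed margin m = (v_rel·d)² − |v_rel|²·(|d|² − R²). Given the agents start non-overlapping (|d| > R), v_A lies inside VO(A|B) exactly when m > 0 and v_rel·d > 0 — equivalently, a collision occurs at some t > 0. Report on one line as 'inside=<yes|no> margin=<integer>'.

d = (-10, -20),  |d|² = 500;  R = 7+7 = 14,  c = 500−14² = 304
v_rel = (-1, -6),  |v_rel|² = 37;  v_rel·d = (-1)·(-10) + (-6)·(-20) = 130
37·t² − 260·t + 304 = 0  ⇒  m = 130² − 37·304 = 5652
m = 5652 > 0,  v_rel·d = 130 > 0  ⇒  inside

inside=yes margin=5652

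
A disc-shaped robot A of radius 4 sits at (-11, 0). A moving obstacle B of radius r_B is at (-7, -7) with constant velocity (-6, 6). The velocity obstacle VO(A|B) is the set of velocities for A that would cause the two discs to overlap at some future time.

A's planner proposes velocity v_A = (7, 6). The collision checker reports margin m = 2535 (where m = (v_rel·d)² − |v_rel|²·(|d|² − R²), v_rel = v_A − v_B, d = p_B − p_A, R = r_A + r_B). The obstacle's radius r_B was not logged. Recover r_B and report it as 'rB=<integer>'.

m = 2535
d = (4, -7);  v_rel = (13, 0),  |v_rel|² = 169
v_rel×d = (13)·(-7) − (0)·(4) = -91
since m = R²·169 − (-91)²:  R² = (8281 + 2535) / 169 = 64
R = √64 = 8  ⇒  r_B = 8 − 4 = 4

rB=4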